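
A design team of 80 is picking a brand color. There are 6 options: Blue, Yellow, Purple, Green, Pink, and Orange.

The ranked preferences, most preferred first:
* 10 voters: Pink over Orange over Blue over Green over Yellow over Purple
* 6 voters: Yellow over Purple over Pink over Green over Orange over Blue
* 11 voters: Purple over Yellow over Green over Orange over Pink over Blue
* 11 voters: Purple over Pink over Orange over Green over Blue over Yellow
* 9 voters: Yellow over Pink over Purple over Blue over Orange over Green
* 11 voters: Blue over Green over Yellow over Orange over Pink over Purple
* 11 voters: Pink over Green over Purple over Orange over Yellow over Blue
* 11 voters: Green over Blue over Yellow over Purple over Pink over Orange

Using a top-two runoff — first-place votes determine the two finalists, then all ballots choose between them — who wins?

Pink

Round 1 first-place votes: Blue 11, Yellow 15, Purple 22, Green 11, Pink 21, Orange 0. Purple and Pink advance.
Runoff: Purple is ranked above Pink on 39 ballots, Pink above Purple on 41.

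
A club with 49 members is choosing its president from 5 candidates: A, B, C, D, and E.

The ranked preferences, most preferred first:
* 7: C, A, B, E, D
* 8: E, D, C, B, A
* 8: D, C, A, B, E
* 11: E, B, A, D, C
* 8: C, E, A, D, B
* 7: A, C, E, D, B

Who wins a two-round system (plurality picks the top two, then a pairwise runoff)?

Round 1 first-place votes: A 7, B 0, C 15, D 8, E 19. E and C advance.
Runoff: E is ranked above C on 19 ballots, C above E on 30.

C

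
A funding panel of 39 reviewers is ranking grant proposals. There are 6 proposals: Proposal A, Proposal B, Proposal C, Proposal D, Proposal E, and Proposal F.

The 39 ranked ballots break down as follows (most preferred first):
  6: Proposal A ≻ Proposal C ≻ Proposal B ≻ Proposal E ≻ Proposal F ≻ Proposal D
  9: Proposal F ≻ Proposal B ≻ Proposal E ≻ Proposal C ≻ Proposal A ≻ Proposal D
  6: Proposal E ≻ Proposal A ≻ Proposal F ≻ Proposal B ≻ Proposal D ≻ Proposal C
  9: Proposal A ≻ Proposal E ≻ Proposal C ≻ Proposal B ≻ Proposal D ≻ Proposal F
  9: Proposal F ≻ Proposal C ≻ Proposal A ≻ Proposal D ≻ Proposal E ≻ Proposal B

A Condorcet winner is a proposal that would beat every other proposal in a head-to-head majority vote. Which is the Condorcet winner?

Proposal A

Proposal A vs Proposal B: 30–9
Proposal A vs Proposal C: 21–18
Proposal A vs Proposal D: 39–0
Proposal A vs Proposal E: 24–15
Proposal A vs Proposal F: 21–18
Proposal A beats every other proposal.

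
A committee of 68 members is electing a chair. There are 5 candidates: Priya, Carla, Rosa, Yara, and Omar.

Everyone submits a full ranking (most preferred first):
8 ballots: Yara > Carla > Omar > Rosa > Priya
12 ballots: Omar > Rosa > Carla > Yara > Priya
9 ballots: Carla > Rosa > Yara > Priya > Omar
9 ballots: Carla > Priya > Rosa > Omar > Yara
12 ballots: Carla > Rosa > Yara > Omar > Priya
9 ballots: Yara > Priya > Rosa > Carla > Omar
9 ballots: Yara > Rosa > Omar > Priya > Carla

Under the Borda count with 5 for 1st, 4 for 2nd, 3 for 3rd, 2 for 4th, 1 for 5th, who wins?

Carla

Priya: 8×1 + 12×1 + 9×2 + 9×4 + 12×1 + 9×4 + 9×2 = 140
Carla: 8×4 + 12×3 + 9×5 + 9×5 + 12×5 + 9×2 + 9×1 = 245
Rosa: 8×2 + 12×4 + 9×4 + 9×3 + 12×4 + 9×3 + 9×4 = 238
Yara: 8×5 + 12×2 + 9×3 + 9×1 + 12×3 + 9×5 + 9×5 = 226
Omar: 8×3 + 12×5 + 9×1 + 9×2 + 12×2 + 9×1 + 9×3 = 171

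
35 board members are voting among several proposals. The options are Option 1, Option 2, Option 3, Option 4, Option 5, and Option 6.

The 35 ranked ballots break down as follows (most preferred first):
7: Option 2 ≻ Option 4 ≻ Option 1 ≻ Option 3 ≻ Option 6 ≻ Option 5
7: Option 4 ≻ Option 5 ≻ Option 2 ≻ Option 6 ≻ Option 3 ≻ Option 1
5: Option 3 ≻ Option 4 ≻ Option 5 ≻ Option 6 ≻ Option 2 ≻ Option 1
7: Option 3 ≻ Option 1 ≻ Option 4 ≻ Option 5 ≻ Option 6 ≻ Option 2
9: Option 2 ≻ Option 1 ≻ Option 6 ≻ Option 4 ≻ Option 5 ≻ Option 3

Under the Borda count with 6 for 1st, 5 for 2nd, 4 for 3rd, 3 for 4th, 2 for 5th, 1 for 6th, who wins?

Option 1: 7×4 + 7×1 + 5×1 + 7×5 + 9×5 = 120
Option 2: 7×6 + 7×4 + 5×2 + 7×1 + 9×6 = 141
Option 3: 7×3 + 7×2 + 5×6 + 7×6 + 9×1 = 116
Option 4: 7×5 + 7×6 + 5×5 + 7×4 + 9×3 = 157
Option 5: 7×1 + 7×5 + 5×4 + 7×3 + 9×2 = 101
Option 6: 7×2 + 7×3 + 5×3 + 7×2 + 9×4 = 100

Option 4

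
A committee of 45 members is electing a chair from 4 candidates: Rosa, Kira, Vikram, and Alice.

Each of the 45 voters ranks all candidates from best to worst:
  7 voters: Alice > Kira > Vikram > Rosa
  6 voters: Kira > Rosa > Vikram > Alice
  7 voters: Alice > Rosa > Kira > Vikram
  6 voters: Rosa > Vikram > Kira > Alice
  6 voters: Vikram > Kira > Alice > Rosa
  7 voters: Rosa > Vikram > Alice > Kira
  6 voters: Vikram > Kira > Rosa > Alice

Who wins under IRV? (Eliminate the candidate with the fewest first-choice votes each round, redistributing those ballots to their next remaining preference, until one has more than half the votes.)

Rosa

Round 1: Rosa 13, Kira 6, Vikram 12, Alice 14. Kira eliminated.
Round 2: Rosa 19, Vikram 12, Alice 14. Vikram eliminated.
Round 3: Rosa 25, Alice 20. Rosa has a majority (≥23).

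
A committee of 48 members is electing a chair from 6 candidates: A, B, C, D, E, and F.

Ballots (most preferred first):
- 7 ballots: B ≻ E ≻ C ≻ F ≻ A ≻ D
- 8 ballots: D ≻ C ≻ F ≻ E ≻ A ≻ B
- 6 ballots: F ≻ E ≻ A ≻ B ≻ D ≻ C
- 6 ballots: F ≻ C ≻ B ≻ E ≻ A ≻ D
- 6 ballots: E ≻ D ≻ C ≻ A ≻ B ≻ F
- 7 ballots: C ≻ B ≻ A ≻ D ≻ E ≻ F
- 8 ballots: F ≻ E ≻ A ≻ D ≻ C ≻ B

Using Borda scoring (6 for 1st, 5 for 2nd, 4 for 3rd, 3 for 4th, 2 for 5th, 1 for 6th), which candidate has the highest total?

A: 7×2 + 8×2 + 6×4 + 6×2 + 6×3 + 7×4 + 8×4 = 144
B: 7×6 + 8×1 + 6×3 + 6×4 + 6×2 + 7×5 + 8×1 = 147
C: 7×4 + 8×5 + 6×1 + 6×5 + 6×4 + 7×6 + 8×2 = 186
D: 7×1 + 8×6 + 6×2 + 6×1 + 6×5 + 7×3 + 8×3 = 148
E: 7×5 + 8×3 + 6×5 + 6×3 + 6×6 + 7×2 + 8×5 = 197
F: 7×3 + 8×4 + 6×6 + 6×6 + 6×1 + 7×1 + 8×6 = 186

E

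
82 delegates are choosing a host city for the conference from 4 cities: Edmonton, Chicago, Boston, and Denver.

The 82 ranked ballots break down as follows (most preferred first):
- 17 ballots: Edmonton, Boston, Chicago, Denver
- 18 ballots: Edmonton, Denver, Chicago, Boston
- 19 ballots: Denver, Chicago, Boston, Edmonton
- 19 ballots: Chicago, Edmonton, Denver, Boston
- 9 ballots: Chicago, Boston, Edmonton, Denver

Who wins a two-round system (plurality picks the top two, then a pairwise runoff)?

Round 1 first-place votes: Edmonton 35, Chicago 28, Boston 0, Denver 19. Edmonton and Chicago advance.
Runoff: Edmonton is ranked above Chicago on 35 ballots, Chicago above Edmonton on 47.

Chicago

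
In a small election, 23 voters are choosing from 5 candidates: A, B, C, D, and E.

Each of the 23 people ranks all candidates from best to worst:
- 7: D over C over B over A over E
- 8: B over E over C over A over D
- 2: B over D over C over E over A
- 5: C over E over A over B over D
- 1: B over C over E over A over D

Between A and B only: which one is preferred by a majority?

B

A is ranked above B on 5 ballots; B above A on 18.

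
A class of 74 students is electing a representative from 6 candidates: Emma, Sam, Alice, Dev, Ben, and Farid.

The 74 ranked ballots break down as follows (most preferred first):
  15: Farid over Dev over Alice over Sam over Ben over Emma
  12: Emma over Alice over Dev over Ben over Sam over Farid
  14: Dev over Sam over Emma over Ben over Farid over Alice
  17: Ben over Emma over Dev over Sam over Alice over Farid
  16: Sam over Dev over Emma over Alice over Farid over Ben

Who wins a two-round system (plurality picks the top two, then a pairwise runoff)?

Round 1 first-place votes: Emma 12, Sam 16, Alice 0, Dev 14, Ben 17, Farid 15. Ben and Sam advance.
Runoff: Ben is ranked above Sam on 29 ballots, Sam above Ben on 45.

Sam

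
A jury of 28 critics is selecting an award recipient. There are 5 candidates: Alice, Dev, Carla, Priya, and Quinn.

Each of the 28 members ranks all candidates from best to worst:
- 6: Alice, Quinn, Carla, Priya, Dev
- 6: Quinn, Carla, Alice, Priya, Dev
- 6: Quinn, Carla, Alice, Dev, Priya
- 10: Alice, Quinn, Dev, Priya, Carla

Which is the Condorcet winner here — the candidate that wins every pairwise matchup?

Alice vs Dev: 28–0
Alice vs Carla: 16–12
Alice vs Priya: 28–0
Alice vs Quinn: 16–12
Alice beats every other candidate.

Alice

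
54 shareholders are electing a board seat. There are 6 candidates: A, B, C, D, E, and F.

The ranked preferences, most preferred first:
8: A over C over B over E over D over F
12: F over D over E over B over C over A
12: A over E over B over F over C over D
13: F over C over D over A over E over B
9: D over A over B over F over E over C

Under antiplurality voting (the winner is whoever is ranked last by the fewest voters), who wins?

E

Last-place votes: A 12, B 13, C 9, D 12, E 0, F 8.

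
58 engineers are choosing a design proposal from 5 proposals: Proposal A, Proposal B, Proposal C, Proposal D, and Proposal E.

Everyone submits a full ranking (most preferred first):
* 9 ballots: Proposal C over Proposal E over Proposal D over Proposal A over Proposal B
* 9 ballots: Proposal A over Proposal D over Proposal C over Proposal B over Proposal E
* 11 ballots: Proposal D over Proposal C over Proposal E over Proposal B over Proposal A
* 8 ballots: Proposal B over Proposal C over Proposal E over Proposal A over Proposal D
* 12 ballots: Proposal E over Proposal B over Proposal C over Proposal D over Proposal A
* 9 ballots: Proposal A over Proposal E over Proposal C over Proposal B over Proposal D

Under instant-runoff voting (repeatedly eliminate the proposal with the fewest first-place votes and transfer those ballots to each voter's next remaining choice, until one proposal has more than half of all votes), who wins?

Proposal C

Round 1: Proposal A 18, Proposal B 8, Proposal C 9, Proposal D 11, Proposal E 12. Proposal B eliminated.
Round 2: Proposal A 18, Proposal C 17, Proposal D 11, Proposal E 12. Proposal D eliminated.
Round 3: Proposal A 18, Proposal C 28, Proposal E 12. Proposal E eliminated.
Round 4: Proposal A 18, Proposal C 40. Proposal C has a majority (≥30).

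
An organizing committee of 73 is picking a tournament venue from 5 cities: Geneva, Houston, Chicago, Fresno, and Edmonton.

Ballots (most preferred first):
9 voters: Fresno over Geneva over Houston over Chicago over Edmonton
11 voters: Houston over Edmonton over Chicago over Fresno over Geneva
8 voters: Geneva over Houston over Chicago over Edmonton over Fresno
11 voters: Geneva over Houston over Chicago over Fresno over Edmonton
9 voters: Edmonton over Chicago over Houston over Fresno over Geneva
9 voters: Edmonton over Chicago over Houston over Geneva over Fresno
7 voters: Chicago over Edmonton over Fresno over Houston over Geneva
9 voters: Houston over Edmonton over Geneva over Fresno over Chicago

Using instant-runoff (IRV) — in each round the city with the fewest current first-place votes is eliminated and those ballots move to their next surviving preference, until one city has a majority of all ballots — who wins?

Round 1: Geneva 19, Houston 20, Chicago 7, Fresno 9, Edmonton 18. Chicago eliminated.
Round 2: Geneva 19, Houston 20, Fresno 9, Edmonton 25. Fresno eliminated.
Round 3: Geneva 28, Houston 20, Edmonton 25. Houston eliminated.
Round 4: Geneva 28, Edmonton 45. Edmonton has a majority (≥37).

Edmonton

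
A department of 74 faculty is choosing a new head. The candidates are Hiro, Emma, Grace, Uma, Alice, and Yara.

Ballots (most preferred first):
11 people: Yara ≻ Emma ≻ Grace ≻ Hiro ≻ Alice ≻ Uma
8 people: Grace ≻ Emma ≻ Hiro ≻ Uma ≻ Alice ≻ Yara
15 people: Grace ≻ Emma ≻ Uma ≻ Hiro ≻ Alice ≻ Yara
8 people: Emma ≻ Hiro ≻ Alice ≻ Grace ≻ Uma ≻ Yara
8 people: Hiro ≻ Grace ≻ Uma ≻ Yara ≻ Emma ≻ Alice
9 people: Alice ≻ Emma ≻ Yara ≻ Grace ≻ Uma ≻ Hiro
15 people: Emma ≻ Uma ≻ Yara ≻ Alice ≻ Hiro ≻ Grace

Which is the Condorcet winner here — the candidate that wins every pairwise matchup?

Emma

Emma vs Hiro: 66–8
Emma vs Grace: 43–31
Emma vs Uma: 66–8
Emma vs Alice: 65–9
Emma vs Yara: 55–19
Emma beats every other candidate.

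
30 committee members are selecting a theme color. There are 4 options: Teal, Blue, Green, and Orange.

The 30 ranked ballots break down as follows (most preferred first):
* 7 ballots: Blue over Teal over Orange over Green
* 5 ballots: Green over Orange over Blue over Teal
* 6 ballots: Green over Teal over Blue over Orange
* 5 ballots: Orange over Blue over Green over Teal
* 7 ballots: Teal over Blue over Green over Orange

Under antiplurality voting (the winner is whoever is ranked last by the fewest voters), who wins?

Last-place votes: Teal 10, Blue 0, Green 7, Orange 13.

Blue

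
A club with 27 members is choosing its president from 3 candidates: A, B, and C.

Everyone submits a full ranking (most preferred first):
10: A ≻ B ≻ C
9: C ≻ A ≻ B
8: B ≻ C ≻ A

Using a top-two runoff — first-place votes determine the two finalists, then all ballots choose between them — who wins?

C

Round 1 first-place votes: A 10, B 8, C 9. A and C advance.
Runoff: A is ranked above C on 10 ballots, C above A on 17.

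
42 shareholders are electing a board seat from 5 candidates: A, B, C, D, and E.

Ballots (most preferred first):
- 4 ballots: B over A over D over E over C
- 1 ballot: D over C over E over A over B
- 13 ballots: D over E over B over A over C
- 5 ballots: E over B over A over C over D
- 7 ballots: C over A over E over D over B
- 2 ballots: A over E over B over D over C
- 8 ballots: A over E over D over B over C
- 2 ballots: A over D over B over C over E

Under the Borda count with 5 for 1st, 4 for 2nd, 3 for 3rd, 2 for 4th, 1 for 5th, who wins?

A: 4×4 + 1×2 + 13×2 + 5×3 + 7×4 + 2×5 + 8×5 + 2×5 = 147
B: 4×5 + 1×1 + 13×3 + 5×4 + 7×1 + 2×3 + 8×2 + 2×3 = 115
C: 4×1 + 1×4 + 13×1 + 5×2 + 7×5 + 2×1 + 8×1 + 2×2 = 80
D: 4×3 + 1×5 + 13×5 + 5×1 + 7×2 + 2×2 + 8×3 + 2×4 = 137
E: 4×2 + 1×3 + 13×4 + 5×5 + 7×3 + 2×4 + 8×4 + 2×1 = 151

E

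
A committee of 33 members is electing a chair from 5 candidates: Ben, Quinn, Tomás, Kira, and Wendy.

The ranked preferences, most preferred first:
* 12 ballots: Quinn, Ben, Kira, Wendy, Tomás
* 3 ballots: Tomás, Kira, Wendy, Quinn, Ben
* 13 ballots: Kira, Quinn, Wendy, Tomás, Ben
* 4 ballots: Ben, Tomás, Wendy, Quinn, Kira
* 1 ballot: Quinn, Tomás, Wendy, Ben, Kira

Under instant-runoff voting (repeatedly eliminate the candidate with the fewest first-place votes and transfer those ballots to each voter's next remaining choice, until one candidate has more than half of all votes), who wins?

Quinn

Round 1: Ben 4, Quinn 13, Tomás 3, Kira 13, Wendy 0. Wendy eliminated.
Round 2: Ben 4, Quinn 13, Tomás 3, Kira 13. Tomás eliminated.
Round 3: Ben 4, Quinn 13, Kira 16. Ben eliminated.
Round 4: Quinn 17, Kira 16. Quinn has a majority (≥17).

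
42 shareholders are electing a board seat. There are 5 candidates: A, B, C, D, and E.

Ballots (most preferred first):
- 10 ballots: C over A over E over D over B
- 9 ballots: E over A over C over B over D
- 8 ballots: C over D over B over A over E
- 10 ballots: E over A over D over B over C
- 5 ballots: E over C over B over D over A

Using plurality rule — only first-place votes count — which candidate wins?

E

First-place votes: A 0, B 0, C 18, D 0, E 24.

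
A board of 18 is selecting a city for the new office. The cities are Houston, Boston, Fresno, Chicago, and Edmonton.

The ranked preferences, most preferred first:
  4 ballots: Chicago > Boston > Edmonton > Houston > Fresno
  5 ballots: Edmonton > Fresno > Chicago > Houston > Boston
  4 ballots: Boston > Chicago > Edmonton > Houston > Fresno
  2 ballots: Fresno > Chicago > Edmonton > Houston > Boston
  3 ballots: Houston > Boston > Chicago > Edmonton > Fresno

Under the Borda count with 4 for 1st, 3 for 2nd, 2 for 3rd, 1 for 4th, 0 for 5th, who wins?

Houston: 4×1 + 5×1 + 4×1 + 2×1 + 3×4 = 27
Boston: 4×3 + 5×0 + 4×4 + 2×0 + 3×3 = 37
Fresno: 4×0 + 5×3 + 4×0 + 2×4 + 3×0 = 23
Chicago: 4×4 + 5×2 + 4×3 + 2×3 + 3×2 = 50
Edmonton: 4×2 + 5×4 + 4×2 + 2×2 + 3×1 = 43

Chicago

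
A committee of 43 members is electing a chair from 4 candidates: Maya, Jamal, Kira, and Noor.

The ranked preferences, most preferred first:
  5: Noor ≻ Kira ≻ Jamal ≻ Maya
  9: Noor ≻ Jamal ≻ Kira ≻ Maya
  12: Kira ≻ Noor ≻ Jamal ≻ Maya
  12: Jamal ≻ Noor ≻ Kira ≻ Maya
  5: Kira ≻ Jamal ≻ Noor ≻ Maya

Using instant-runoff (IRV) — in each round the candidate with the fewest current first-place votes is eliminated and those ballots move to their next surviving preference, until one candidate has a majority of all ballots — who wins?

Noor

Round 1: Maya 0, Jamal 12, Kira 17, Noor 14. Maya eliminated.
Round 2: Jamal 12, Kira 17, Noor 14. Jamal eliminated.
Round 3: Kira 17, Noor 26. Noor has a majority (≥22).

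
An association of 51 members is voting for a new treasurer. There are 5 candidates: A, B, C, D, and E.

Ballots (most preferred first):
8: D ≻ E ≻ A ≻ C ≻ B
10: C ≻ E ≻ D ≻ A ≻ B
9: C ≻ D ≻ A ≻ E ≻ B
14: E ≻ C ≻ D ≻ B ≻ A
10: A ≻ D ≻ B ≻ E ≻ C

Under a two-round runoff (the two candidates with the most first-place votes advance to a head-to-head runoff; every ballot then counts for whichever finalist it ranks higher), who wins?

Round 1 first-place votes: A 10, B 0, C 19, D 8, E 14. C and E advance.
Runoff: C is ranked above E on 19 ballots, E above C on 32.

E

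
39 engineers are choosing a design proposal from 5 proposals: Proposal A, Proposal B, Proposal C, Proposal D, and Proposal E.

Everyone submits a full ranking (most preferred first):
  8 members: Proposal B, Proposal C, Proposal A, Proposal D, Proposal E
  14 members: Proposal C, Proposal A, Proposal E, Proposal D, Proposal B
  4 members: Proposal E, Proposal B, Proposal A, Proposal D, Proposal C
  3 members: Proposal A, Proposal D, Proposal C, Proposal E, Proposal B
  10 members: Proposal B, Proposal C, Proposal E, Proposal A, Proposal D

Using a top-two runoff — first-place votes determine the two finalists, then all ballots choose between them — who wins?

Proposal B

Round 1 first-place votes: Proposal A 3, Proposal B 18, Proposal C 14, Proposal D 0, Proposal E 4. Proposal B and Proposal C advance.
Runoff: Proposal B is ranked above Proposal C on 22 ballots, Proposal C above Proposal B on 17.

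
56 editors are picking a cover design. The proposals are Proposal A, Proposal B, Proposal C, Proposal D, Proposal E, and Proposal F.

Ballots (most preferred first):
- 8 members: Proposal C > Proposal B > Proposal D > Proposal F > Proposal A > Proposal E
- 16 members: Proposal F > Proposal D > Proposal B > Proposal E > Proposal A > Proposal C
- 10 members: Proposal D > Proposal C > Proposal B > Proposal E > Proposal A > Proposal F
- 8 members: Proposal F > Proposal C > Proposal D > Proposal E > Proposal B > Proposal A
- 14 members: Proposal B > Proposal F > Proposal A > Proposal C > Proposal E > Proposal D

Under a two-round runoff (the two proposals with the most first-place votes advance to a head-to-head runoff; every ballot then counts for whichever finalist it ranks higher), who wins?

Proposal B

Round 1 first-place votes: Proposal A 0, Proposal B 14, Proposal C 8, Proposal D 10, Proposal E 0, Proposal F 24. Proposal F and Proposal B advance.
Runoff: Proposal F is ranked above Proposal B on 24 ballots, Proposal B above Proposal F on 32.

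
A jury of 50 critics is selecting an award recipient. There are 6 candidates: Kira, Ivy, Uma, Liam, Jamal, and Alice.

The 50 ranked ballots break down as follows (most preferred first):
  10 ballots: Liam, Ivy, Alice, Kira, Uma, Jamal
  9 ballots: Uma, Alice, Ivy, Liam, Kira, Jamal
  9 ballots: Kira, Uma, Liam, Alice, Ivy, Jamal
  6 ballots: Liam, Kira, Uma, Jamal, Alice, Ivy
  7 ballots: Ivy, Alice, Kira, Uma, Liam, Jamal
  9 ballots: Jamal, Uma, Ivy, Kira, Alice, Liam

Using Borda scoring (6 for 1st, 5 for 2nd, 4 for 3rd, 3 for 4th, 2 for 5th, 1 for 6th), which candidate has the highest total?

Uma

Kira: 10×3 + 9×2 + 9×6 + 6×5 + 7×4 + 9×3 = 187
Ivy: 10×5 + 9×4 + 9×2 + 6×1 + 7×6 + 9×4 = 188
Uma: 10×2 + 9×6 + 9×5 + 6×4 + 7×3 + 9×5 = 209
Liam: 10×6 + 9×3 + 9×4 + 6×6 + 7×2 + 9×1 = 182
Jamal: 10×1 + 9×1 + 9×1 + 6×3 + 7×1 + 9×6 = 107
Alice: 10×4 + 9×5 + 9×3 + 6×2 + 7×5 + 9×2 = 177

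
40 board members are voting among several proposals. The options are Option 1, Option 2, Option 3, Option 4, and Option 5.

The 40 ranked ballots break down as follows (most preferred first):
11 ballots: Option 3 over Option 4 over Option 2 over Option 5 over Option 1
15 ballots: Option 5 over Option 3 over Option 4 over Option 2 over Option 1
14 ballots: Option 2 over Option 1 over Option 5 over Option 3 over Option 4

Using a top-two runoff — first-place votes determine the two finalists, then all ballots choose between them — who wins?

Round 1 first-place votes: Option 1 0, Option 2 14, Option 3 11, Option 4 0, Option 5 15. Option 5 and Option 2 advance.
Runoff: Option 5 is ranked above Option 2 on 15 ballots, Option 2 above Option 5 on 25.

Option 2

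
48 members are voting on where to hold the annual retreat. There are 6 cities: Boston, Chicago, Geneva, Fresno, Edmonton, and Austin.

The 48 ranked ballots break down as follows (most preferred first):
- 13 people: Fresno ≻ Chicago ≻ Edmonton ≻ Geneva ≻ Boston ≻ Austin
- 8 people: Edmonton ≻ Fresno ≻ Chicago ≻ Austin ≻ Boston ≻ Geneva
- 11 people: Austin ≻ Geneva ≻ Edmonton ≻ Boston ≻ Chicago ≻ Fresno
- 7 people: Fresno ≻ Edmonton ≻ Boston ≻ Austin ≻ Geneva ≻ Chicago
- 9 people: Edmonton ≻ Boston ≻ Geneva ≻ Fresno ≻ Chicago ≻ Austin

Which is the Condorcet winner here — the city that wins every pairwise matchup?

Edmonton vs Boston: 48–0
Edmonton vs Chicago: 35–13
Edmonton vs Geneva: 37–11
Edmonton vs Fresno: 28–20
Edmonton vs Austin: 37–11
Edmonton beats every other city.

Edmonton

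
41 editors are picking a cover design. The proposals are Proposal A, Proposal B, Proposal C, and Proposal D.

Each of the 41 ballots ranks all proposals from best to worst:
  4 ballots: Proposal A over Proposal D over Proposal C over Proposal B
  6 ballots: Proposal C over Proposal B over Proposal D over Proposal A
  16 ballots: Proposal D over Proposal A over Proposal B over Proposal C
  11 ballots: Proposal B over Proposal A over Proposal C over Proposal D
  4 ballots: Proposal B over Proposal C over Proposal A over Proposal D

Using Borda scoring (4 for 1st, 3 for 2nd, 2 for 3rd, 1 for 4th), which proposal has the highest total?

Proposal A: 4×4 + 6×1 + 16×3 + 11×3 + 4×2 = 111
Proposal B: 4×1 + 6×3 + 16×2 + 11×4 + 4×4 = 114
Proposal C: 4×2 + 6×4 + 16×1 + 11×2 + 4×3 = 82
Proposal D: 4×3 + 6×2 + 16×4 + 11×1 + 4×1 = 103

Proposal B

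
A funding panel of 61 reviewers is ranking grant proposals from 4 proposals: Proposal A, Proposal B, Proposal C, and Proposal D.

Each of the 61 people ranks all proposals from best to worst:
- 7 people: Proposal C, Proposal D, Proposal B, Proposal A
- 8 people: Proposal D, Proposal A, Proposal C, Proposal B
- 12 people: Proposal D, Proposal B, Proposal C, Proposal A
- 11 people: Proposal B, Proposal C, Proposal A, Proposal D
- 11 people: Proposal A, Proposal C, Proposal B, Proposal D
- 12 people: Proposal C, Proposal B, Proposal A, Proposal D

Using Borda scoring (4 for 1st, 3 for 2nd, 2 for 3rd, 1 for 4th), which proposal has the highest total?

Proposal A: 7×1 + 8×3 + 12×1 + 11×2 + 11×4 + 12×2 = 133
Proposal B: 7×2 + 8×1 + 12×3 + 11×4 + 11×2 + 12×3 = 160
Proposal C: 7×4 + 8×2 + 12×2 + 11×3 + 11×3 + 12×4 = 182
Proposal D: 7×3 + 8×4 + 12×4 + 11×1 + 11×1 + 12×1 = 135

Proposal C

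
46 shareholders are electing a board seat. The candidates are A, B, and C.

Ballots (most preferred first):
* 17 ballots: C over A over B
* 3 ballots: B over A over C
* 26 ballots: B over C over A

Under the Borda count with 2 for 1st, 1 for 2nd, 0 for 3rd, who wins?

C

A: 17×1 + 3×1 + 26×0 = 20
B: 17×0 + 3×2 + 26×2 = 58
C: 17×2 + 3×0 + 26×1 = 60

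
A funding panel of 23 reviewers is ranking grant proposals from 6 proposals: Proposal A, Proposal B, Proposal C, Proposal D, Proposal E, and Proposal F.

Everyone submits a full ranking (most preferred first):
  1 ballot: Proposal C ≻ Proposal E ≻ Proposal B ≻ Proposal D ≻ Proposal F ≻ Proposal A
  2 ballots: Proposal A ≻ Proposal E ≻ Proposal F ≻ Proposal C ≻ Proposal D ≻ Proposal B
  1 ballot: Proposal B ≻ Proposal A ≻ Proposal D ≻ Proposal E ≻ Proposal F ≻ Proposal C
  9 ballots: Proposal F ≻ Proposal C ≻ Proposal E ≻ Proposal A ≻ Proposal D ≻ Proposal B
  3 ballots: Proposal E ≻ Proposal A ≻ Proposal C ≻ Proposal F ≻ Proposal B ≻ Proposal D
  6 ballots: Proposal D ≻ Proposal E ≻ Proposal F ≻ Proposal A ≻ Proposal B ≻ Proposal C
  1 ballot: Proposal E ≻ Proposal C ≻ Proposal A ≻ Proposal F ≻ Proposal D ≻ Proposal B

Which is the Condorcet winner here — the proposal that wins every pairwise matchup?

Proposal E

Proposal E vs Proposal A: 20–3
Proposal E vs Proposal B: 22–1
Proposal E vs Proposal C: 13–10
Proposal E vs Proposal D: 16–7
Proposal E vs Proposal F: 14–9
Proposal E beats every other proposal.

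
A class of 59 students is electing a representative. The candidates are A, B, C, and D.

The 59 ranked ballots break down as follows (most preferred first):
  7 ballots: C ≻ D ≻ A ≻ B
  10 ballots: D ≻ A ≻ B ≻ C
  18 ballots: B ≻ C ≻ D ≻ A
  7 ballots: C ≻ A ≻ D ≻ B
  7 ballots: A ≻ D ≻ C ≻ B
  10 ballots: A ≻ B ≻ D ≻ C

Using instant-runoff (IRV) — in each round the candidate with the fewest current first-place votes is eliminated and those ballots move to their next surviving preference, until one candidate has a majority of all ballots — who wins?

A

Round 1: A 17, B 18, C 14, D 10. D eliminated.
Round 2: A 27, B 18, C 14. C eliminated.
Round 3: A 41, B 18. A has a majority (≥30).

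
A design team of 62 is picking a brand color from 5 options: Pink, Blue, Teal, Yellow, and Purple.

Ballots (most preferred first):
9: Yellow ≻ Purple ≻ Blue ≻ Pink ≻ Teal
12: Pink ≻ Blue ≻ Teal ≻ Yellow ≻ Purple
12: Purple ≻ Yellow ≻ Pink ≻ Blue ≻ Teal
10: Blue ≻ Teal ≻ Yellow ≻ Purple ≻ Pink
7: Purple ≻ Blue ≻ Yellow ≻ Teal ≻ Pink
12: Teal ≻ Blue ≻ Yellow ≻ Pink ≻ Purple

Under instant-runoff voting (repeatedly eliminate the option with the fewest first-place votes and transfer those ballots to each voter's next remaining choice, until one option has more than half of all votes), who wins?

Teal

Round 1: Pink 12, Blue 10, Teal 12, Yellow 9, Purple 19. Yellow eliminated.
Round 2: Pink 12, Blue 10, Teal 12, Purple 28. Blue eliminated.
Round 3: Pink 12, Teal 22, Purple 28. Pink eliminated.
Round 4: Teal 34, Purple 28. Teal has a majority (≥32).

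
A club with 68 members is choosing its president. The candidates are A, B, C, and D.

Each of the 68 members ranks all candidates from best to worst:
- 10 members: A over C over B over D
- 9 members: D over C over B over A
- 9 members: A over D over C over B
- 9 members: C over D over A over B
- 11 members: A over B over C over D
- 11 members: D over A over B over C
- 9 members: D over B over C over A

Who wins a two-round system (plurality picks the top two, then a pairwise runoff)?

Round 1 first-place votes: A 30, B 0, C 9, D 29. A and D advance.
Runoff: A is ranked above D on 30 ballots, D above A on 38.

D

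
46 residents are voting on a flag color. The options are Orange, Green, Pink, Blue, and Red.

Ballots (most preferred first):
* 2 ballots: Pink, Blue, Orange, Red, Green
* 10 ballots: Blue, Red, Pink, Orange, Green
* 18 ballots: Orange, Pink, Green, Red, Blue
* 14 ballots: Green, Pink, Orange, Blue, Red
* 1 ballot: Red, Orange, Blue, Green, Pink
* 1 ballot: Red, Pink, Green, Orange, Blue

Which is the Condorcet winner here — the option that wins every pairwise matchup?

Pink

Pink vs Orange: 27–19
Pink vs Green: 31–15
Pink vs Blue: 35–11
Pink vs Red: 34–12
Pink beats every other option.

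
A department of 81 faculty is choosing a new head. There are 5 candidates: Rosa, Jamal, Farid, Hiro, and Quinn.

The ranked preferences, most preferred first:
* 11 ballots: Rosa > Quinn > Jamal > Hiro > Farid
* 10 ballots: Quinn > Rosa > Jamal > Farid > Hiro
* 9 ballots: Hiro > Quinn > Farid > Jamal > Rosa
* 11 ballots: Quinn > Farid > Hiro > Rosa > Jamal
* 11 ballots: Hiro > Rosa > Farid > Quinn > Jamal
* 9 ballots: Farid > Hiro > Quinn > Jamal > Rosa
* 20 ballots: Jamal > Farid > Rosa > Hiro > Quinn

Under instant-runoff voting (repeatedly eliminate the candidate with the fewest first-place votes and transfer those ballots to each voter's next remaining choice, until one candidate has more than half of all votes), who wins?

Hiro

Round 1: Rosa 11, Jamal 20, Farid 9, Hiro 20, Quinn 21. Farid eliminated.
Round 2: Rosa 11, Jamal 20, Hiro 29, Quinn 21. Rosa eliminated.
Round 3: Jamal 20, Hiro 29, Quinn 32. Jamal eliminated.
Round 4: Hiro 49, Quinn 32. Hiro has a majority (≥41).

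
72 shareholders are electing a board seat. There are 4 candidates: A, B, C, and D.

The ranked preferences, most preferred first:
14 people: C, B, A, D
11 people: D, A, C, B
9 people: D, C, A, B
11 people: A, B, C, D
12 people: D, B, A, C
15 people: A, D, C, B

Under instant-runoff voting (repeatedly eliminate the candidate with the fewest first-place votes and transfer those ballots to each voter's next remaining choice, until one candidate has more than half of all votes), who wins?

A

Round 1: A 26, B 0, C 14, D 32. B eliminated.
Round 2: A 26, C 14, D 32. C eliminated.
Round 3: A 40, D 32. A has a majority (≥37).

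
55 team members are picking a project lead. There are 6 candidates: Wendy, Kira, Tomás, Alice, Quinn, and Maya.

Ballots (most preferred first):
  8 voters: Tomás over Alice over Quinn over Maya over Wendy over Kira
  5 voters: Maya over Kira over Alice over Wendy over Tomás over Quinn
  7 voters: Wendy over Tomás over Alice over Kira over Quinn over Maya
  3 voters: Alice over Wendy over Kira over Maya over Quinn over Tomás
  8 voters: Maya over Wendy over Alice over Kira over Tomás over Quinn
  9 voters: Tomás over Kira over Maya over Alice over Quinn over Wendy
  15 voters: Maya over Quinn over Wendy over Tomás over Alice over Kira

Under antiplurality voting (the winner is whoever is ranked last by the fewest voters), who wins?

Last-place votes: Wendy 9, Kira 23, Tomás 3, Alice 0, Quinn 13, Maya 7.

Alice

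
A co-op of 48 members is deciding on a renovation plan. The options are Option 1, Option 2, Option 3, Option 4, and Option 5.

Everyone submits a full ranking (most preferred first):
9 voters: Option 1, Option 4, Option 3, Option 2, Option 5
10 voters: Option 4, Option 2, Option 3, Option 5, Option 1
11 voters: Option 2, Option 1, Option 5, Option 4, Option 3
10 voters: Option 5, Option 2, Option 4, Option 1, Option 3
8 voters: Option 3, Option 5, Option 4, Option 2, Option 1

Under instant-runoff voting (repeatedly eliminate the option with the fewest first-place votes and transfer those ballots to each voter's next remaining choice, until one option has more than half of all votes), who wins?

Round 1: Option 1 9, Option 2 11, Option 3 8, Option 4 10, Option 5 10. Option 3 eliminated.
Round 2: Option 1 9, Option 2 11, Option 4 10, Option 5 18. Option 1 eliminated.
Round 3: Option 2 11, Option 4 19, Option 5 18. Option 2 eliminated.
Round 4: Option 4 19, Option 5 29. Option 5 has a majority (≥25).

Option 5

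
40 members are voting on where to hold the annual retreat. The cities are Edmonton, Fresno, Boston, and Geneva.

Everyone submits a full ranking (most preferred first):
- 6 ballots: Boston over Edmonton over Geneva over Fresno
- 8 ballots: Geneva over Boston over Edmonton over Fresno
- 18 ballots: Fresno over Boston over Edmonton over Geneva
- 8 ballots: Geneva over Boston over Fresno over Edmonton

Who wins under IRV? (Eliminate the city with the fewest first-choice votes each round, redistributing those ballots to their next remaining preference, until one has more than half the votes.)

Geneva

Round 1: Edmonton 0, Fresno 18, Boston 6, Geneva 16. Edmonton eliminated.
Round 2: Fresno 18, Boston 6, Geneva 16. Boston eliminated.
Round 3: Fresno 18, Geneva 22. Geneva has a majority (≥21).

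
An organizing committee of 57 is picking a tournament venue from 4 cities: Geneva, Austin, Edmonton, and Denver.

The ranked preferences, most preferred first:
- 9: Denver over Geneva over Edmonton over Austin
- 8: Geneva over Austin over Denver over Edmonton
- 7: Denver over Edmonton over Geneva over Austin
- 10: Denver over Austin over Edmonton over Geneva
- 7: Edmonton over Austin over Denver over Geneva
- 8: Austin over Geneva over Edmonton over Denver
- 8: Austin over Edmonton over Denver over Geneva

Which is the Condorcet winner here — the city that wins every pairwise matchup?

Austin vs Geneva: 33–24
Austin vs Edmonton: 34–23
Austin vs Denver: 31–26
Austin beats every other city.

Austin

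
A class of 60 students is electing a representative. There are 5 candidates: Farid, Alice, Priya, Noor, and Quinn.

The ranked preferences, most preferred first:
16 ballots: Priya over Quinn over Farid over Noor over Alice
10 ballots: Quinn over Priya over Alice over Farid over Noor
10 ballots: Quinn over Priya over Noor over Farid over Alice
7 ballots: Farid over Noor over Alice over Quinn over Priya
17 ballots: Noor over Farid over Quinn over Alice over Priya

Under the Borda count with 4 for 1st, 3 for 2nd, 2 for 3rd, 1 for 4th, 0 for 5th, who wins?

Quinn

Farid: 16×2 + 10×1 + 10×1 + 7×4 + 17×3 = 131
Alice: 16×0 + 10×2 + 10×0 + 7×2 + 17×1 = 51
Priya: 16×4 + 10×3 + 10×3 + 7×0 + 17×0 = 124
Noor: 16×1 + 10×0 + 10×2 + 7×3 + 17×4 = 125
Quinn: 16×3 + 10×4 + 10×4 + 7×1 + 17×2 = 169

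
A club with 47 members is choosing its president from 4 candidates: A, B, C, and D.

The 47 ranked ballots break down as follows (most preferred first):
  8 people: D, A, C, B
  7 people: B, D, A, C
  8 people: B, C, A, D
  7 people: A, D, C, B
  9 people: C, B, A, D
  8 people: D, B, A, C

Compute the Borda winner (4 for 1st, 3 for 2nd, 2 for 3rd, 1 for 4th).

A: 8×3 + 7×2 + 8×2 + 7×4 + 9×2 + 8×2 = 116
B: 8×1 + 7×4 + 8×4 + 7×1 + 9×3 + 8×3 = 126
C: 8×2 + 7×1 + 8×3 + 7×2 + 9×4 + 8×1 = 105
D: 8×4 + 7×3 + 8×1 + 7×3 + 9×1 + 8×4 = 123

B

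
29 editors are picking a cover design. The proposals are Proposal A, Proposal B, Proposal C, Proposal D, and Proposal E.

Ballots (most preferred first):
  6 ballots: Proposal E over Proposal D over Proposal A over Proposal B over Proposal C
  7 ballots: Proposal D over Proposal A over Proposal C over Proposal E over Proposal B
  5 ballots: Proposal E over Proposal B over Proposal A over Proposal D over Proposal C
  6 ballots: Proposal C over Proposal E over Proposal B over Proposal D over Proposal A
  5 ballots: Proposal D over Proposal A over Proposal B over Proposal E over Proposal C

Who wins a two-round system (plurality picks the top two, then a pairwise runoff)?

Proposal E

Round 1 first-place votes: Proposal A 0, Proposal B 0, Proposal C 6, Proposal D 12, Proposal E 11. Proposal D and Proposal E advance.
Runoff: Proposal D is ranked above Proposal E on 12 ballots, Proposal E above Proposal D on 17.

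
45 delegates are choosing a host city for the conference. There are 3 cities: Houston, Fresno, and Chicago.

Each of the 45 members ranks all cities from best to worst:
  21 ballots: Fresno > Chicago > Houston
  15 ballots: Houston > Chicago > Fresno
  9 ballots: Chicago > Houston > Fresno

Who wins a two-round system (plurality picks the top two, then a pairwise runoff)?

Houston

Round 1 first-place votes: Houston 15, Fresno 21, Chicago 9. Fresno and Houston advance.
Runoff: Fresno is ranked above Houston on 21 ballots, Houston above Fresno on 24.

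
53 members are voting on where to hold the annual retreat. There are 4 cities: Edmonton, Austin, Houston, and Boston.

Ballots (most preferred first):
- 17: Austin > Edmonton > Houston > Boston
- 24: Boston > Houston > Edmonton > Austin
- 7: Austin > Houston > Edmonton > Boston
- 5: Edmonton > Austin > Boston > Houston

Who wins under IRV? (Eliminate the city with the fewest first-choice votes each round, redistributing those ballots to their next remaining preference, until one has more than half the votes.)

Austin

Round 1: Edmonton 5, Austin 24, Houston 0, Boston 24. Houston eliminated.
Round 2: Edmonton 5, Austin 24, Boston 24. Edmonton eliminated.
Round 3: Austin 29, Boston 24. Austin has a majority (≥27).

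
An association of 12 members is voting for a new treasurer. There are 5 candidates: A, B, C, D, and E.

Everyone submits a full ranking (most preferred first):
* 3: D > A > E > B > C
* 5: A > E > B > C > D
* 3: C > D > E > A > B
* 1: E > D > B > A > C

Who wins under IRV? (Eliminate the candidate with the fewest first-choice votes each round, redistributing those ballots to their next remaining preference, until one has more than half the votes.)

D

Round 1: A 5, B 0, C 3, D 3, E 1. B eliminated.
Round 2: A 5, C 3, D 3, E 1. E eliminated.
Round 3: A 5, C 3, D 4. C eliminated.
Round 4: A 5, D 7. D has a majority (≥7).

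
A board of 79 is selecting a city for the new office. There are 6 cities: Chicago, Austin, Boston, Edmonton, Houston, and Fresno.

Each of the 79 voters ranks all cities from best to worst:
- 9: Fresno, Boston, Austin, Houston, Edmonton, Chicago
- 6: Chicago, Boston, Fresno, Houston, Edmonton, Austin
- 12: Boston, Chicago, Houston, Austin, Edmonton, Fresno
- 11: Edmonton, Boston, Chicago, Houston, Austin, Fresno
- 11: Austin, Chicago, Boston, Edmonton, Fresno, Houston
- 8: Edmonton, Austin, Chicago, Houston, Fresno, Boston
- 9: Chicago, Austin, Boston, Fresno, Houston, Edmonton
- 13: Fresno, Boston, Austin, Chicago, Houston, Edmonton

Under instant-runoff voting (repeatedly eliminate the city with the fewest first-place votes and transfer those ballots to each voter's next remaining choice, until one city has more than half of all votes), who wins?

Chicago

Round 1: Chicago 15, Austin 11, Boston 12, Edmonton 19, Houston 0, Fresno 22. Houston eliminated.
Round 2: Chicago 15, Austin 11, Boston 12, Edmonton 19, Fresno 22. Austin eliminated.
Round 3: Chicago 26, Boston 12, Edmonton 19, Fresno 22. Boston eliminated.
Round 4: Chicago 38, Edmonton 19, Fresno 22. Edmonton eliminated.
Round 5: Chicago 57, Fresno 22. Chicago has a majority (≥40).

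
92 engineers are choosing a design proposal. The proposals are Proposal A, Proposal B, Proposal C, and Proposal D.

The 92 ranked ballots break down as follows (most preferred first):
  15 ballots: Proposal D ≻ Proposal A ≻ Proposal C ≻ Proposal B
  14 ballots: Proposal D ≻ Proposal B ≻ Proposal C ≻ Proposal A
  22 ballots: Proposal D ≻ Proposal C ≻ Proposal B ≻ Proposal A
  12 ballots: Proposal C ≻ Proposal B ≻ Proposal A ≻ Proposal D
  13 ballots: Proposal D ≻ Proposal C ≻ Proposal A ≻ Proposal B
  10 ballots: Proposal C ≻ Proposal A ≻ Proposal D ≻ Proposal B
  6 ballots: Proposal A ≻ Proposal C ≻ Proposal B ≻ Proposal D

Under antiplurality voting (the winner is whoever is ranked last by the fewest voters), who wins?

Proposal C

Last-place votes: Proposal A 36, Proposal B 38, Proposal C 0, Proposal D 18.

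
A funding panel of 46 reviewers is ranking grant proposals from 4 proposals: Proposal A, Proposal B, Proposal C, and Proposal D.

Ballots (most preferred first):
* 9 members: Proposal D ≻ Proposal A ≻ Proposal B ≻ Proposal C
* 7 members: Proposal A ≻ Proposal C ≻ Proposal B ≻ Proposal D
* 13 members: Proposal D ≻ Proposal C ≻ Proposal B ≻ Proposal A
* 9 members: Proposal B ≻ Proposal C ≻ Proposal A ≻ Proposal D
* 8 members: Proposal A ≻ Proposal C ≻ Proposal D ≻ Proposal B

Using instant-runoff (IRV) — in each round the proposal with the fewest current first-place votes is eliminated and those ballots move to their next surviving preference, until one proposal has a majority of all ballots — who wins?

Round 1: Proposal A 15, Proposal B 9, Proposal C 0, Proposal D 22. Proposal C eliminated.
Round 2: Proposal A 15, Proposal B 9, Proposal D 22. Proposal B eliminated.
Round 3: Proposal A 24, Proposal D 22. Proposal A has a majority (≥24).

Proposal A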